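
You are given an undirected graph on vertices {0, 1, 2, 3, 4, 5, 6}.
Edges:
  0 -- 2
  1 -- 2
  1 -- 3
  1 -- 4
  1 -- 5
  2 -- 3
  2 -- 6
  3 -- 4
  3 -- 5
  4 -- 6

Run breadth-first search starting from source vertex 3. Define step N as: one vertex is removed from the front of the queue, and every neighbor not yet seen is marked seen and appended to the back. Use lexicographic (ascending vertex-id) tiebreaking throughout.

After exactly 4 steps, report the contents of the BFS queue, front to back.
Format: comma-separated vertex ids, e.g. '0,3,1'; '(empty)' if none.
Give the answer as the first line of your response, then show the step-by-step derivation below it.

5,0,6

step 1: dequeue 3; queue=[1,2,4,5]; order=3
step 2: dequeue 1; queue=[2,4,5]; order=3,1
step 3: dequeue 2; queue=[4,5,0,6]; order=3,1,2
step 4: dequeue 4; queue=[5,0,6]; order=3,1,2,4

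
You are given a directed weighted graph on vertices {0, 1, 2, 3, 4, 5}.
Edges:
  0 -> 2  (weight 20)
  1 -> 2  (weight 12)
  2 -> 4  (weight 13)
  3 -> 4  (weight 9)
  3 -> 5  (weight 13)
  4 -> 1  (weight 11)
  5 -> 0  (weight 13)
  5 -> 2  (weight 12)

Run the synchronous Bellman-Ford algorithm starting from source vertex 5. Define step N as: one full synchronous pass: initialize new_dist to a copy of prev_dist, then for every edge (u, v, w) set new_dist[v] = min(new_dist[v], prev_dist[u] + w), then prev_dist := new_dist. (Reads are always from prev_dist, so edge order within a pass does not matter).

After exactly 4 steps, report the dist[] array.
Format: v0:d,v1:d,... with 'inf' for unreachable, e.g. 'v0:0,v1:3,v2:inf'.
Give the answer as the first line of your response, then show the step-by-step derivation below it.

v0:13,v1:36,v2:12,v3:inf,v4:25,v5:0

step 1: dist = v0:13,v1:inf,v2:12,v3:inf,v4:inf,v5:0
step 2: dist = v0:13,v1:inf,v2:12,v3:inf,v4:25,v5:0
step 3: dist = v0:13,v1:36,v2:12,v3:inf,v4:25,v5:0
step 4: dist = v0:13,v1:36,v2:12,v3:inf,v4:25,v5:0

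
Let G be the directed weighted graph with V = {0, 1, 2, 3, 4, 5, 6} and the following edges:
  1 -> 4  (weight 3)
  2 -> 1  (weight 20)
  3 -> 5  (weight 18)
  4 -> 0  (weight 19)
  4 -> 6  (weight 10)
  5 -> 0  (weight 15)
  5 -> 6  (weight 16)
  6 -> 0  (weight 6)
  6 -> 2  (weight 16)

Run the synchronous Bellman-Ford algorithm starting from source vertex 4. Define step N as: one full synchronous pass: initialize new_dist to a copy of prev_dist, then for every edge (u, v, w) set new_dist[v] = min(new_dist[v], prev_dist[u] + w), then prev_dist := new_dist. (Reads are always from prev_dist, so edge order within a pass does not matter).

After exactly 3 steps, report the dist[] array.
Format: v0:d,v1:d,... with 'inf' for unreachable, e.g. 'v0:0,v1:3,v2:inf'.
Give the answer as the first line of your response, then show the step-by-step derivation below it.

v0:16,v1:46,v2:26,v3:inf,v4:0,v5:inf,v6:10

step 1: dist = v0:19,v1:inf,v2:inf,v3:inf,v4:0,v5:inf,v6:10
step 2: dist = v0:16,v1:inf,v2:26,v3:inf,v4:0,v5:inf,v6:10
step 3: dist = v0:16,v1:46,v2:26,v3:inf,v4:0,v5:inf,v6:10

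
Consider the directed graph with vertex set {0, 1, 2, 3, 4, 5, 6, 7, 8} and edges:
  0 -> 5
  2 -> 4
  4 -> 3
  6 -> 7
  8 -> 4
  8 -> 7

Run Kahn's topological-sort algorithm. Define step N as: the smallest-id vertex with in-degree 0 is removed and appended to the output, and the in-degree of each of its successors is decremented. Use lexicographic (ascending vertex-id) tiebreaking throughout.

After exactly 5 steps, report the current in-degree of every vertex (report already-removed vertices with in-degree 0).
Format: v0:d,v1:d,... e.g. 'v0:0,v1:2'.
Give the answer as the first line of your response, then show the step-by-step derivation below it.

v0:0,v1:0,v2:0,v3:1,v4:1,v5:0,v6:0,v7:1,v8:0

step 1: output 0; order=[0]; indeg=(0,0,0,1,2,0,0,2,0)
step 2: output 1; order=[0,1]; indeg=(0,0,0,1,2,0,0,2,0)
step 3: output 2; order=[0,1,2]; indeg=(0,0,0,1,1,0,0,2,0)
step 4: output 5; order=[0,1,2,5]; indeg=(0,0,0,1,1,0,0,2,0)
step 5: output 6; order=[0,1,2,5,6]; indeg=(0,0,0,1,1,0,0,1,0)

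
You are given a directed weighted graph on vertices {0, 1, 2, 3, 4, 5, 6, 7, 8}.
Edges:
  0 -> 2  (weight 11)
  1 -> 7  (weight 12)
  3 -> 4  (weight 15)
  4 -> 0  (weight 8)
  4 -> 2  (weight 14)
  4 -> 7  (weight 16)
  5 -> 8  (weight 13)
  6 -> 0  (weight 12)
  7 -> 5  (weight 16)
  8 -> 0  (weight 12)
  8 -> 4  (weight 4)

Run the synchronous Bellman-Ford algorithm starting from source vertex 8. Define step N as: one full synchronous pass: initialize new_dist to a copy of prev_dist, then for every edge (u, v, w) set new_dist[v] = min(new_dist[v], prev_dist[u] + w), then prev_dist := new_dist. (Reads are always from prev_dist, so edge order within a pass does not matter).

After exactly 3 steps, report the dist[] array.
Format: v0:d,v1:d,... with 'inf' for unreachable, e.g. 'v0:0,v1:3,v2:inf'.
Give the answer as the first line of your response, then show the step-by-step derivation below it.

v0:12,v1:inf,v2:18,v3:inf,v4:4,v5:36,v6:inf,v7:20,v8:0

step 1: dist = v0:12,v1:inf,v2:inf,v3:inf,v4:4,v5:inf,v6:inf,v7:inf,v8:0
step 2: dist = v0:12,v1:inf,v2:18,v3:inf,v4:4,v5:inf,v6:inf,v7:20,v8:0
step 3: dist = v0:12,v1:inf,v2:18,v3:inf,v4:4,v5:36,v6:inf,v7:20,v8:0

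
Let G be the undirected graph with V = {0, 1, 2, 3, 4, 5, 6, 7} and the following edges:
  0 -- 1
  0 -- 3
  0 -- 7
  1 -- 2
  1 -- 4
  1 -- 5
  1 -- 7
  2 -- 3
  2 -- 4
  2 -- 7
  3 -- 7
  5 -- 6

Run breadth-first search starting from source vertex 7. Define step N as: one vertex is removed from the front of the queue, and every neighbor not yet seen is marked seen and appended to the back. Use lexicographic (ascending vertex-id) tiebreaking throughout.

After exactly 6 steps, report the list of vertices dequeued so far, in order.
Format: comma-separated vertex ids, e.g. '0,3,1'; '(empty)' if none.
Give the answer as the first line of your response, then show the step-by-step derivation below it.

7,0,1,2,3,4

step 1: dequeue 7; queue=[0,1,2,3]; order=7
step 2: dequeue 0; queue=[1,2,3]; order=7,0
step 3: dequeue 1; queue=[2,3,4,5]; order=7,0,1
step 4: dequeue 2; queue=[3,4,5]; order=7,0,1,2
step 5: dequeue 3; queue=[4,5]; order=7,0,1,2,3
step 6: dequeue 4; queue=[5]; order=7,0,1,2,3,4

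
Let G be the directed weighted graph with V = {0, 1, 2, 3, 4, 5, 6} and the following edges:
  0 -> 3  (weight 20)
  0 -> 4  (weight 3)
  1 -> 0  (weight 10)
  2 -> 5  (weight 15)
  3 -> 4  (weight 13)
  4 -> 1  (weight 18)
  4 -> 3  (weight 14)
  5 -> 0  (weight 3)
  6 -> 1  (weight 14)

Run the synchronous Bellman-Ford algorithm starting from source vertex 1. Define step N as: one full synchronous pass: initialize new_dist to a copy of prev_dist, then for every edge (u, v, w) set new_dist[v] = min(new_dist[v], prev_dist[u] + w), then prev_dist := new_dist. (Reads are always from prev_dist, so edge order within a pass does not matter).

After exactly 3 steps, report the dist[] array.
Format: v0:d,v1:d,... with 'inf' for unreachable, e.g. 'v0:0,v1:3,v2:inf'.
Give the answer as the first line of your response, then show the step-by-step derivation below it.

v0:10,v1:0,v2:inf,v3:27,v4:13,v5:inf,v6:inf

step 1: dist = v0:10,v1:0,v2:inf,v3:inf,v4:inf,v5:inf,v6:inf
step 2: dist = v0:10,v1:0,v2:inf,v3:30,v4:13,v5:inf,v6:inf
step 3: dist = v0:10,v1:0,v2:inf,v3:27,v4:13,v5:inf,v6:inf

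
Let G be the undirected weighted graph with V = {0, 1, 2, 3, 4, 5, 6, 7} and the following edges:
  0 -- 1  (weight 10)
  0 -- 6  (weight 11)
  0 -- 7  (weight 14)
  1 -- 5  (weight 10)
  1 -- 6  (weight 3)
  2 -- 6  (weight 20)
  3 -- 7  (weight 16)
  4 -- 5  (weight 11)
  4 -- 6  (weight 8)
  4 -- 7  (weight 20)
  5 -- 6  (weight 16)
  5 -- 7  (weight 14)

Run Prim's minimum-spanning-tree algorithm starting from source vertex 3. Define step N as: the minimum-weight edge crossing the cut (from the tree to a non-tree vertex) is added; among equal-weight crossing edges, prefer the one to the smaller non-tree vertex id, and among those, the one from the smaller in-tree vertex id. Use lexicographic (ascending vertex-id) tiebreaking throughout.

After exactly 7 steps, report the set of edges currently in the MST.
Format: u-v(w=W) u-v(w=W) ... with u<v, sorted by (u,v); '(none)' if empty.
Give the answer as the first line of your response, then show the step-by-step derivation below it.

0-1(w=10) 0-7(w=14) 1-5(w=10) 1-6(w=3) 2-6(w=20) 3-7(w=16) 4-6(w=8)

step 1: add edge 3-7 (w=16); MST = {3-7(w=16)}
step 2: add edge 0-7 (w=14); MST = {0-7(w=14) 3-7(w=16)}
step 3: add edge 0-1 (w=10); MST = {0-1(w=10) 0-7(w=14) 3-7(w=16)}
step 4: add edge 1-6 (w=3); MST = {0-1(w=10) 0-7(w=14) 1-6(w=3) 3-7(w=16)}
step 5: add edge 4-6 (w=8); MST = {0-1(w=10) 0-7(w=14) 1-6(w=3) 3-7(w=16) 4-6(w=8)}
step 6: add edge 1-5 (w=10); MST = {0-1(w=10) 0-7(w=14) 1-5(w=10) 1-6(w=3) 3-7(w=16) 4-6(w=8)}
step 7: add edge 2-6 (w=20); MST = {0-1(w=10) 0-7(w=14) 1-5(w=10) 1-6(w=3) 2-6(w=20) 3-7(w=16) 4-6(w=8)}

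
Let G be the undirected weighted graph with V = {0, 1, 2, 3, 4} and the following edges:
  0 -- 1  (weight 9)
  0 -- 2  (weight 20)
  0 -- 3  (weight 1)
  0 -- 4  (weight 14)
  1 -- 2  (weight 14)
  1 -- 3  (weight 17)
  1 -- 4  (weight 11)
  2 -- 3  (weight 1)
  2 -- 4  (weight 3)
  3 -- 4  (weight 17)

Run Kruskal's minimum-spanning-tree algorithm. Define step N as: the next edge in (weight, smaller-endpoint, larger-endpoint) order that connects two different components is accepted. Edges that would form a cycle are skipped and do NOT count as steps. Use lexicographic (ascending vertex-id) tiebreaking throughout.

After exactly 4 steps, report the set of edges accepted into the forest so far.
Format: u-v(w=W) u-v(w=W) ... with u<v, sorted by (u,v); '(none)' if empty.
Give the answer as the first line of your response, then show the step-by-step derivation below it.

0-1(w=9) 0-3(w=1) 2-3(w=1) 2-4(w=3)

step 1: add edge 0-3 (w=1); MST = {0-3(w=1)}
step 2: add edge 2-3 (w=1); MST = {0-3(w=1) 2-3(w=1)}
step 3: add edge 2-4 (w=3); MST = {0-3(w=1) 2-3(w=1) 2-4(w=3)}
step 4: add edge 0-1 (w=9); MST = {0-1(w=9) 0-3(w=1) 2-3(w=1) 2-4(w=3)}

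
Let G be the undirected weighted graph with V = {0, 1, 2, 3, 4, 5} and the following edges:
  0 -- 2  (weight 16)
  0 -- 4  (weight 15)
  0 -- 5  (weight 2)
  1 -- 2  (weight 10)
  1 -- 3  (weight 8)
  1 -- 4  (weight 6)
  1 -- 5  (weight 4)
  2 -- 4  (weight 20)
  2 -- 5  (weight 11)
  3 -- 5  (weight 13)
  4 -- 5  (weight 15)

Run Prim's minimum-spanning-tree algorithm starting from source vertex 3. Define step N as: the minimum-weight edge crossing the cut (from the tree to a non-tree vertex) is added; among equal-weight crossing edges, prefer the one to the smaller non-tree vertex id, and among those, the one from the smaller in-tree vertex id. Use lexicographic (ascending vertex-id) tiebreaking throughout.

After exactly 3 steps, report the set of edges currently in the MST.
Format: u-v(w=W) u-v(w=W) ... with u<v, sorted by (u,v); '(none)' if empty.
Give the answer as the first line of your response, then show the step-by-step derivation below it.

0-5(w=2) 1-3(w=8) 1-5(w=4)

step 1: add edge 1-3 (w=8); MST = {1-3(w=8)}
step 2: add edge 1-5 (w=4); MST = {1-3(w=8) 1-5(w=4)}
step 3: add edge 0-5 (w=2); MST = {0-5(w=2) 1-3(w=8) 1-5(w=4)}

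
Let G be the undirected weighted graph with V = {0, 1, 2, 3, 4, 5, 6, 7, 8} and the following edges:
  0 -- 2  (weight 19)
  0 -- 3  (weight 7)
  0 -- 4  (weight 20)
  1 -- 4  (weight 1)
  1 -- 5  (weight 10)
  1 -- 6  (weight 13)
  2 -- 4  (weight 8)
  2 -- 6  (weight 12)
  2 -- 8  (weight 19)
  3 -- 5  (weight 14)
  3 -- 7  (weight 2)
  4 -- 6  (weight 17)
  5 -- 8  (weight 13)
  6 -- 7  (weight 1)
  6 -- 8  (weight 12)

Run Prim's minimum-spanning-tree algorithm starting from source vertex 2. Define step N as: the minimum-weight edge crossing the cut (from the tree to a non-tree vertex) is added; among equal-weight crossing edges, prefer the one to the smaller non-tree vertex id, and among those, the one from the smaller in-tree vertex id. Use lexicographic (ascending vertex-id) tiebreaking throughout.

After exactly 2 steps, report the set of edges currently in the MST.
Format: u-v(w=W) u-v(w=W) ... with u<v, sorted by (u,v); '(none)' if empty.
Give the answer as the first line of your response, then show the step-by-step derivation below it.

1-4(w=1) 2-4(w=8)

step 1: add edge 2-4 (w=8); MST = {2-4(w=8)}
step 2: add edge 1-4 (w=1); MST = {1-4(w=1) 2-4(w=8)}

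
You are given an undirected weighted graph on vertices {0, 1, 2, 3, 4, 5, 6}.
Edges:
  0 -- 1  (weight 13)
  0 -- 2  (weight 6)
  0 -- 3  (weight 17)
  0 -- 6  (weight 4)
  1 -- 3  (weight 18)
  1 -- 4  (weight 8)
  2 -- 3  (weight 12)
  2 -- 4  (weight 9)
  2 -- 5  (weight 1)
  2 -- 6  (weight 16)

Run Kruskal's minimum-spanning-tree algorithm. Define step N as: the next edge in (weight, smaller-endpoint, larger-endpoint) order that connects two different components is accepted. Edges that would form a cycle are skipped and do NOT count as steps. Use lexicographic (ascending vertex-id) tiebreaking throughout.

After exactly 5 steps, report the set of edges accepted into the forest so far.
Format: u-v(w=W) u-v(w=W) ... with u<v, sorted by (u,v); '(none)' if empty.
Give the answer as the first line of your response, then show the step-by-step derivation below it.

0-2(w=6) 0-6(w=4) 1-4(w=8) 2-4(w=9) 2-5(w=1)

step 1: add edge 2-5 (w=1); MST = {2-5(w=1)}
step 2: add edge 0-6 (w=4); MST = {0-6(w=4) 2-5(w=1)}
step 3: add edge 0-2 (w=6); MST = {0-2(w=6) 0-6(w=4) 2-5(w=1)}
step 4: add edge 1-4 (w=8); MST = {0-2(w=6) 0-6(w=4) 1-4(w=8) 2-5(w=1)}
step 5: add edge 2-4 (w=9); MST = {0-2(w=6) 0-6(w=4) 1-4(w=8) 2-4(w=9) 2-5(w=1)}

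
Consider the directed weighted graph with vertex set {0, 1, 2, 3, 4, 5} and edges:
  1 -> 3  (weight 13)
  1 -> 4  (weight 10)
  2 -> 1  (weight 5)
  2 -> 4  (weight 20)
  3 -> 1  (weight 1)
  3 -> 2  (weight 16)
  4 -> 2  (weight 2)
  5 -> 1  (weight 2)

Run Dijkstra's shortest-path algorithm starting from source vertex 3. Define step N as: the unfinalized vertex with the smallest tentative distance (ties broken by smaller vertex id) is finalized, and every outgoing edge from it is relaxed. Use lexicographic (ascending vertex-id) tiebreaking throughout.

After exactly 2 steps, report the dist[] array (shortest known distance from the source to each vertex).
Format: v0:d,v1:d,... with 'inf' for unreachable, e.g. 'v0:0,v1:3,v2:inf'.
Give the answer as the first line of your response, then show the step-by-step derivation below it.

v0:inf,v1:1,v2:16,v3:0,v4:11,v5:inf

step 1: dist = v0:inf,v1:1,v2:16,v3:0,v4:inf,v5:inf
step 2: dist = v0:inf,v1:1,v2:16,v3:0,v4:11,v5:inf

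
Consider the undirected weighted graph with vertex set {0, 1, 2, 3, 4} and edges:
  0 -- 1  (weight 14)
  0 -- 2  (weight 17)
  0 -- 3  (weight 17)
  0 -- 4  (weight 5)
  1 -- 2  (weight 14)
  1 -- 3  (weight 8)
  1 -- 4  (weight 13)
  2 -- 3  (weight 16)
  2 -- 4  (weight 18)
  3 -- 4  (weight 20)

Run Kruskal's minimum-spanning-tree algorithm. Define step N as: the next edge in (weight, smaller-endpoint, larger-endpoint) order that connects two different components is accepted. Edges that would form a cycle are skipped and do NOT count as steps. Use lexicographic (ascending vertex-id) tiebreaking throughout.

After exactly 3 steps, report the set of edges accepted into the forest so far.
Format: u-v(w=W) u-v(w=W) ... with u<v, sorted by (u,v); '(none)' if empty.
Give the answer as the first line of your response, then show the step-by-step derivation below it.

0-4(w=5) 1-3(w=8) 1-4(w=13)

step 1: add edge 0-4 (w=5); MST = {0-4(w=5)}
step 2: add edge 1-3 (w=8); MST = {0-4(w=5) 1-3(w=8)}
step 3: add edge 1-4 (w=13); MST = {0-4(w=5) 1-3(w=8) 1-4(w=13)}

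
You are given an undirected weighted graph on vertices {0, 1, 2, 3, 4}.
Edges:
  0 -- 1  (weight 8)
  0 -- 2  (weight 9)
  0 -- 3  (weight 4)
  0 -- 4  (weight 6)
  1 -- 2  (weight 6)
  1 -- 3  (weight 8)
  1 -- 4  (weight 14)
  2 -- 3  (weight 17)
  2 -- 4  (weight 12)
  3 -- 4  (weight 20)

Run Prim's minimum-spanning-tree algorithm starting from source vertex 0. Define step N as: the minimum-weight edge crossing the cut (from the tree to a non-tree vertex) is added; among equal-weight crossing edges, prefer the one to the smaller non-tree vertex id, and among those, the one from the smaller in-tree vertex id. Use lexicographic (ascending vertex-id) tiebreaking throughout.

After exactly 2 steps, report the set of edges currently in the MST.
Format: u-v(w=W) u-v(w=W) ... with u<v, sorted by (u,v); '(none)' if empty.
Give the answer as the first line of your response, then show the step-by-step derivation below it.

0-3(w=4) 0-4(w=6)

step 1: add edge 0-3 (w=4); MST = {0-3(w=4)}
step 2: add edge 0-4 (w=6); MST = {0-3(w=4) 0-4(w=6)}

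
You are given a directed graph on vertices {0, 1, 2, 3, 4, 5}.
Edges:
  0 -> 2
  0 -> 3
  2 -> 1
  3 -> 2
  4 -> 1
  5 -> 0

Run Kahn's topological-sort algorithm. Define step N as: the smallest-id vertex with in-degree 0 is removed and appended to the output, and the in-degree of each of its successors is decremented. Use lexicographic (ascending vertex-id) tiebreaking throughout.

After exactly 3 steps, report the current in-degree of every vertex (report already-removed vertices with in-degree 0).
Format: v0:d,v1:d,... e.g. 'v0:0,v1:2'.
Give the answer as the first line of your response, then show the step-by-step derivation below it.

v0:0,v1:1,v2:1,v3:0,v4:0,v5:0

step 1: output 4; order=[4]; indeg=(1,1,2,1,0,0)
step 2: output 5; order=[4,5]; indeg=(0,1,2,1,0,0)
step 3: output 0; order=[4,5,0]; indeg=(0,1,1,0,0,0)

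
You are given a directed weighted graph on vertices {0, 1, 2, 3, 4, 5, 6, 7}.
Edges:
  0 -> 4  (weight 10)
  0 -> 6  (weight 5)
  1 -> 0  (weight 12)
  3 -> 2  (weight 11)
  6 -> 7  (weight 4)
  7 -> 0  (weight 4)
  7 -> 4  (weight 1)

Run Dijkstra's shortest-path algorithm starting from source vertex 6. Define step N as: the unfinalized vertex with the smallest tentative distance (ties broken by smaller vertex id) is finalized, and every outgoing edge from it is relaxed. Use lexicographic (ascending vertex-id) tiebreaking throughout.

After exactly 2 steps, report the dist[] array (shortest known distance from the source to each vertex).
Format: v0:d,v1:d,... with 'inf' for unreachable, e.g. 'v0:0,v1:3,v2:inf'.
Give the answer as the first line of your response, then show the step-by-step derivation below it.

v0:8,v1:inf,v2:inf,v3:inf,v4:5,v5:inf,v6:0,v7:4

step 1: dist = v0:inf,v1:inf,v2:inf,v3:inf,v4:inf,v5:inf,v6:0,v7:4
step 2: dist = v0:8,v1:inf,v2:inf,v3:inf,v4:5,v5:inf,v6:0,v7:4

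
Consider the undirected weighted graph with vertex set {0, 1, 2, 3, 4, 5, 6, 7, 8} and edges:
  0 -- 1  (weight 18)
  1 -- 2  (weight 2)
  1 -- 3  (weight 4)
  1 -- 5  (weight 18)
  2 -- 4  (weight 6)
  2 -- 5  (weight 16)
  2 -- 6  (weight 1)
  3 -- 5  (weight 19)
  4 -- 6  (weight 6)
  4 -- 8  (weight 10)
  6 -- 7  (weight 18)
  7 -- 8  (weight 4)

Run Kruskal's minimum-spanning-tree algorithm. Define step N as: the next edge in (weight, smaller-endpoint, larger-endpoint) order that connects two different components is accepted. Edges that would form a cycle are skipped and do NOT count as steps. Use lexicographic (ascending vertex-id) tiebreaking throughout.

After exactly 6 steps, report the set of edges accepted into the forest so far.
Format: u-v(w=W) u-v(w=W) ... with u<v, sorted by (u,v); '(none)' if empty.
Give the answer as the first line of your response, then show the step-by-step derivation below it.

1-2(w=2) 1-3(w=4) 2-4(w=6) 2-6(w=1) 4-8(w=10) 7-8(w=4)

step 1: add edge 2-6 (w=1); MST = {2-6(w=1)}
step 2: add edge 1-2 (w=2); MST = {1-2(w=2) 2-6(w=1)}
step 3: add edge 1-3 (w=4); MST = {1-2(w=2) 1-3(w=4) 2-6(w=1)}
step 4: add edge 7-8 (w=4); MST = {1-2(w=2) 1-3(w=4) 2-6(w=1) 7-8(w=4)}
step 5: add edge 2-4 (w=6); MST = {1-2(w=2) 1-3(w=4) 2-4(w=6) 2-6(w=1) 7-8(w=4)}
step 6: add edge 4-8 (w=10); MST = {1-2(w=2) 1-3(w=4) 2-4(w=6) 2-6(w=1) 4-8(w=10) 7-8(w=4)}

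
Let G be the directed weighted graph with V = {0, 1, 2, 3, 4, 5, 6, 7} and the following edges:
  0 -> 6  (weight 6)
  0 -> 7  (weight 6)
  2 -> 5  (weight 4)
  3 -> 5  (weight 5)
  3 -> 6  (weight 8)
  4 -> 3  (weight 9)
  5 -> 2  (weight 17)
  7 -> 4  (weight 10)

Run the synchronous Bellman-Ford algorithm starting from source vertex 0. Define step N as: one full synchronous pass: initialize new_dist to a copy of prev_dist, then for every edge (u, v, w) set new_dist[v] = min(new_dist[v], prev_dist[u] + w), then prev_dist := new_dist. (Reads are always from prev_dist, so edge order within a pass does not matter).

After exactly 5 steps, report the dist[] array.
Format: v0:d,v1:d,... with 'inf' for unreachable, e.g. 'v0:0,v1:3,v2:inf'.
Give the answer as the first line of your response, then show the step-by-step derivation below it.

v0:0,v1:inf,v2:47,v3:25,v4:16,v5:30,v6:6,v7:6

step 1: dist = v0:0,v1:inf,v2:inf,v3:inf,v4:inf,v5:inf,v6:6,v7:6
step 2: dist = v0:0,v1:inf,v2:inf,v3:inf,v4:16,v5:inf,v6:6,v7:6
step 3: dist = v0:0,v1:inf,v2:inf,v3:25,v4:16,v5:inf,v6:6,v7:6
step 4: dist = v0:0,v1:inf,v2:inf,v3:25,v4:16,v5:30,v6:6,v7:6
step 5: dist = v0:0,v1:inf,v2:47,v3:25,v4:16,v5:30,v6:6,v7:6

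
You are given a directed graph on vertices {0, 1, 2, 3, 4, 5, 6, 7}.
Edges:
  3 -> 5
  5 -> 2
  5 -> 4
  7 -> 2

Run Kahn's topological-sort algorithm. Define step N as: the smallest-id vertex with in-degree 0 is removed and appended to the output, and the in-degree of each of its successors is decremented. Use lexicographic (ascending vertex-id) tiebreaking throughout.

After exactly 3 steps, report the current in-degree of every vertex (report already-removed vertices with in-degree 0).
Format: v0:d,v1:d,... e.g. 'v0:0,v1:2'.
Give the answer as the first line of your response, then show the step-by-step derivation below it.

v0:0,v1:0,v2:2,v3:0,v4:1,v5:0,v6:0,v7:0

step 1: output 0; order=[0]; indeg=(0,0,2,0,1,1,0,0)
step 2: output 1; order=[0,1]; indeg=(0,0,2,0,1,1,0,0)
step 3: output 3; order=[0,1,3]; indeg=(0,0,2,0,1,0,0,0)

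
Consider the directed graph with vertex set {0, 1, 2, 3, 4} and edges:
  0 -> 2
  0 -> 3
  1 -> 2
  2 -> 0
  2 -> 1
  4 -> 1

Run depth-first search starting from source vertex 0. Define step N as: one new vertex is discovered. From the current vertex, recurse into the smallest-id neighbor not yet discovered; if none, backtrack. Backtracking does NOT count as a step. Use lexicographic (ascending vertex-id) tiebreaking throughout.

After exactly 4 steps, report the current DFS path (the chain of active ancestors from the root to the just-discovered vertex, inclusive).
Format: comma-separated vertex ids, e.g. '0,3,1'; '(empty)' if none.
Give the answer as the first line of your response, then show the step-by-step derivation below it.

0,3

step 1: discover 0; path=0; order=0
step 2: discover 2; path=0>2; order=0,2
step 3: discover 1; path=0>2>1; order=0,2,1
step 4: discover 3; path=0>3; order=0,2,1,3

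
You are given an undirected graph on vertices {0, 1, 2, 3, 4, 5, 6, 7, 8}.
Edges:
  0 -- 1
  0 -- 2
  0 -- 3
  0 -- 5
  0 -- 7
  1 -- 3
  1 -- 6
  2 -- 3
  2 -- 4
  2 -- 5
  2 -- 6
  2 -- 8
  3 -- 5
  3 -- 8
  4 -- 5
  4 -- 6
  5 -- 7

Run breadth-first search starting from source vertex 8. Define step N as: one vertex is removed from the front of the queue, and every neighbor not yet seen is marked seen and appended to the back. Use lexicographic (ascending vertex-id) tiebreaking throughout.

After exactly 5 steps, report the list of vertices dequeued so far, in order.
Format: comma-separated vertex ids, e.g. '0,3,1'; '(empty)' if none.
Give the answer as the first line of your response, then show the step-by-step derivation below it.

8,2,3,0,4

step 1: dequeue 8; queue=[2,3]; order=8
step 2: dequeue 2; queue=[3,0,4,5,6]; order=8,2
step 3: dequeue 3; queue=[0,4,5,6,1]; order=8,2,3
step 4: dequeue 0; queue=[4,5,6,1,7]; order=8,2,3,0
step 5: dequeue 4; queue=[5,6,1,7]; order=8,2,3,0,4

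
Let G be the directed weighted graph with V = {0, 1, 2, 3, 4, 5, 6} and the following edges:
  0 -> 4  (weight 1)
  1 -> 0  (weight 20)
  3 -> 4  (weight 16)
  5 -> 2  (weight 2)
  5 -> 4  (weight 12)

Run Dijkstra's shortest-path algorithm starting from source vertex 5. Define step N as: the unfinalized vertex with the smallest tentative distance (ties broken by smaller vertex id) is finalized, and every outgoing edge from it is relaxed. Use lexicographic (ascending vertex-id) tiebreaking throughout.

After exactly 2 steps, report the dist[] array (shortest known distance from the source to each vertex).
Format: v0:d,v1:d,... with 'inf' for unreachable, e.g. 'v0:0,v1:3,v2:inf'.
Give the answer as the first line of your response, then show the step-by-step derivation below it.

v0:inf,v1:inf,v2:2,v3:inf,v4:12,v5:0,v6:inf

step 1: dist = v0:inf,v1:inf,v2:2,v3:inf,v4:12,v5:0,v6:inf
step 2: dist = v0:inf,v1:inf,v2:2,v3:inf,v4:12,v5:0,v6:inf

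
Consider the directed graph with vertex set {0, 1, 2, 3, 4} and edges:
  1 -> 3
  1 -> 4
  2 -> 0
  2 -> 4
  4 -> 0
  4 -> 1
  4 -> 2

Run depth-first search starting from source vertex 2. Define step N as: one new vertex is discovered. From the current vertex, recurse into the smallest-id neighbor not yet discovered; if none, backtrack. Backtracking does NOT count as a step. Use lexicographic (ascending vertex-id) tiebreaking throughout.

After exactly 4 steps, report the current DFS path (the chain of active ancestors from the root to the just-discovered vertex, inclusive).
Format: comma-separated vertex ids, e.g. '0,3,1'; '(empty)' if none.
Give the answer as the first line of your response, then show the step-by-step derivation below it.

2,4,1

step 1: discover 2; path=2; order=2
step 2: discover 0; path=2>0; order=2,0
step 3: discover 4; path=2>4; order=2,0,4
step 4: discover 1; path=2>4>1; order=2,0,4,1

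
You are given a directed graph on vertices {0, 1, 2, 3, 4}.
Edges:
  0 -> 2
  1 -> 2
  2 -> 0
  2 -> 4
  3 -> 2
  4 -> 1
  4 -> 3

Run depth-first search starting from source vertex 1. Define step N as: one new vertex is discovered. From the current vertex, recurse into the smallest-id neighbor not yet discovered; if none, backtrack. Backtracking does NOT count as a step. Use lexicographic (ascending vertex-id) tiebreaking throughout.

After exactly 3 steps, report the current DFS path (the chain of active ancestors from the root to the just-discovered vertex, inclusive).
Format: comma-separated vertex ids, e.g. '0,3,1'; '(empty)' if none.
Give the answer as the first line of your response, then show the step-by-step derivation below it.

1,2,0

step 1: discover 1; path=1; order=1
step 2: discover 2; path=1>2; order=1,2
step 3: discover 0; path=1>2>0; order=1,2,0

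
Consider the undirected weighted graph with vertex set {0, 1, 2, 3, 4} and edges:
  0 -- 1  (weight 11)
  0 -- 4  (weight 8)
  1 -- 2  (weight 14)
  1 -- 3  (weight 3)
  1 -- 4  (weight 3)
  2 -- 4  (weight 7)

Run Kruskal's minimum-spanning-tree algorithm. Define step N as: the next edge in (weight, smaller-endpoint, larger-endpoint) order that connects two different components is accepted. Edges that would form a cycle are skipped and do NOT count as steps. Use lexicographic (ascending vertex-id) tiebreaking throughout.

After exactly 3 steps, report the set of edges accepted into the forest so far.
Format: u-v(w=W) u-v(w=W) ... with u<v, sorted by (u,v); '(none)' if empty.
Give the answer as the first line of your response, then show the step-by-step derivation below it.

1-3(w=3) 1-4(w=3) 2-4(w=7)

step 1: add edge 1-3 (w=3); MST = {1-3(w=3)}
step 2: add edge 1-4 (w=3); MST = {1-3(w=3) 1-4(w=3)}
step 3: add edge 2-4 (w=7); MST = {1-3(w=3) 1-4(w=3) 2-4(w=7)}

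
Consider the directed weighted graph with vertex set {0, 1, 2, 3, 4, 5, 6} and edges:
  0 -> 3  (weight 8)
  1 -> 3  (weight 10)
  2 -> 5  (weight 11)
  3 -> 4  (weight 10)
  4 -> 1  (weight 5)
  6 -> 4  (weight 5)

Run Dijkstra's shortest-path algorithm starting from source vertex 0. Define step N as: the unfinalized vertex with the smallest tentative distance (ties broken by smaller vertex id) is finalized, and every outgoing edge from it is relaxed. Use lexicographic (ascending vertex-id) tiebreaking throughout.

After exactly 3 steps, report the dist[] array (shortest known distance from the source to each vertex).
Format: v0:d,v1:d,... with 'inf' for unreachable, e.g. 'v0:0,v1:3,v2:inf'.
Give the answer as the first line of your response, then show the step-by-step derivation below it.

v0:0,v1:23,v2:inf,v3:8,v4:18,v5:inf,v6:inf

step 1: dist = v0:0,v1:inf,v2:inf,v3:8,v4:inf,v5:inf,v6:inf
step 2: dist = v0:0,v1:inf,v2:inf,v3:8,v4:18,v5:inf,v6:inf
step 3: dist = v0:0,v1:23,v2:inf,v3:8,v4:18,v5:inf,v6:inf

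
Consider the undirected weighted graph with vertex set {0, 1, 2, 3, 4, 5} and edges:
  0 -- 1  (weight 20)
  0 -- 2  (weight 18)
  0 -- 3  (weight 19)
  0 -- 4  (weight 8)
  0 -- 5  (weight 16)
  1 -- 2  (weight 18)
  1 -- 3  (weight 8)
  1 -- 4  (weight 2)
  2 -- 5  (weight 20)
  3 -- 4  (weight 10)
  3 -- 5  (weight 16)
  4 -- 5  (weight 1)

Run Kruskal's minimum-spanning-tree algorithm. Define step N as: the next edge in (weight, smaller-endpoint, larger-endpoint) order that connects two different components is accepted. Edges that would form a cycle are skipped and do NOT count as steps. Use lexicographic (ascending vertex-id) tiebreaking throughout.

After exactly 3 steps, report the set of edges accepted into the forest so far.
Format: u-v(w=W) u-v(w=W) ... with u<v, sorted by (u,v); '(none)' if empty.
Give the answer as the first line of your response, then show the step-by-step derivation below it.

0-4(w=8) 1-4(w=2) 4-5(w=1)

step 1: add edge 4-5 (w=1); MST = {4-5(w=1)}
step 2: add edge 1-4 (w=2); MST = {1-4(w=2) 4-5(w=1)}
step 3: add edge 0-4 (w=8); MST = {0-4(w=8) 1-4(w=2) 4-5(w=1)}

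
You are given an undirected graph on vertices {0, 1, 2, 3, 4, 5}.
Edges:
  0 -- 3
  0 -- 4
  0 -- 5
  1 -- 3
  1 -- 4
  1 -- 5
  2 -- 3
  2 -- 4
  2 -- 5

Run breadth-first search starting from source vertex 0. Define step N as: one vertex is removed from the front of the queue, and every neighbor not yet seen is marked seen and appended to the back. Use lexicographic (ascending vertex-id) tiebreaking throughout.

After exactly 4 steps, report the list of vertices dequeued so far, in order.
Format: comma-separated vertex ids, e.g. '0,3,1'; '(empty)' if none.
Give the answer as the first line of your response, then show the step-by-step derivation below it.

0,3,4,5

step 1: dequeue 0; queue=[3,4,5]; order=0
step 2: dequeue 3; queue=[4,5,1,2]; order=0,3
step 3: dequeue 4; queue=[5,1,2]; order=0,3,4
step 4: dequeue 5; queue=[1,2]; order=0,3,4,5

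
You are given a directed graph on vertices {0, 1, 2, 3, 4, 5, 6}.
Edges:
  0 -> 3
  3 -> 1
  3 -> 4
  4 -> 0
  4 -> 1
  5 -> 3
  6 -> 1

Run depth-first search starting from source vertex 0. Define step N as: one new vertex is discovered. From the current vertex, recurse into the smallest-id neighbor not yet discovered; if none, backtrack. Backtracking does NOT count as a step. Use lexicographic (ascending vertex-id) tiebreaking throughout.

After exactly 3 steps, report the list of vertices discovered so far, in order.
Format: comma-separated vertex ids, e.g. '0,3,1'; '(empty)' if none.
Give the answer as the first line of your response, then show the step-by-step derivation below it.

0,3,1

step 1: discover 0; path=0; order=0
step 2: discover 3; path=0>3; order=0,3
step 3: discover 1; path=0>3>1; order=0,3,1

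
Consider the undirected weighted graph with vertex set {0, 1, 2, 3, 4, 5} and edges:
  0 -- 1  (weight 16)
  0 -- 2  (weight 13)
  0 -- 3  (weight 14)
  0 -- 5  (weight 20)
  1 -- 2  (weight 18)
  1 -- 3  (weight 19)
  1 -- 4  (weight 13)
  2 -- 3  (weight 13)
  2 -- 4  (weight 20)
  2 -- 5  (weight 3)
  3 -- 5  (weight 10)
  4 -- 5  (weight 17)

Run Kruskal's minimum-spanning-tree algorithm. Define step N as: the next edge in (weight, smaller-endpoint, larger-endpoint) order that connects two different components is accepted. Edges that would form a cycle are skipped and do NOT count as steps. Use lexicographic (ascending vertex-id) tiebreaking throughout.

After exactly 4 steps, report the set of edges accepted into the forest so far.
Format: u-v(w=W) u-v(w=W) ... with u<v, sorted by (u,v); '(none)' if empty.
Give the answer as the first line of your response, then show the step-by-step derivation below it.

0-2(w=13) 1-4(w=13) 2-5(w=3) 3-5(w=10)

step 1: add edge 2-5 (w=3); MST = {2-5(w=3)}
step 2: add edge 3-5 (w=10); MST = {2-5(w=3) 3-5(w=10)}
step 3: add edge 0-2 (w=13); MST = {0-2(w=13) 2-5(w=3) 3-5(w=10)}
step 4: add edge 1-4 (w=13); MST = {0-2(w=13) 1-4(w=13) 2-5(w=3) 3-5(w=10)}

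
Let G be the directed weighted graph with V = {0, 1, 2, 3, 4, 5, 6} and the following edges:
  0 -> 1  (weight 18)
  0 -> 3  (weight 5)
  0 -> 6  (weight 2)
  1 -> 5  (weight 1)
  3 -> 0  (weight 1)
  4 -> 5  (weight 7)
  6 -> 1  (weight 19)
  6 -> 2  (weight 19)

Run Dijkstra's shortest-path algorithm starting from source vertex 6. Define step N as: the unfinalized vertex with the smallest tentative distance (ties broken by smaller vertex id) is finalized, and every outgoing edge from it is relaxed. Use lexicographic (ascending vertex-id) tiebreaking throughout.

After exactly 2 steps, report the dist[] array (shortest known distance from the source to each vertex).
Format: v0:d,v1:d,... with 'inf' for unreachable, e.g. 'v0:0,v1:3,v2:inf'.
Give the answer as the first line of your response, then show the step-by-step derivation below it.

v0:inf,v1:19,v2:19,v3:inf,v4:inf,v5:20,v6:0

step 1: dist = v0:inf,v1:19,v2:19,v3:inf,v4:inf,v5:inf,v6:0
step 2: dist = v0:inf,v1:19,v2:19,v3:inf,v4:inf,v5:20,v6:0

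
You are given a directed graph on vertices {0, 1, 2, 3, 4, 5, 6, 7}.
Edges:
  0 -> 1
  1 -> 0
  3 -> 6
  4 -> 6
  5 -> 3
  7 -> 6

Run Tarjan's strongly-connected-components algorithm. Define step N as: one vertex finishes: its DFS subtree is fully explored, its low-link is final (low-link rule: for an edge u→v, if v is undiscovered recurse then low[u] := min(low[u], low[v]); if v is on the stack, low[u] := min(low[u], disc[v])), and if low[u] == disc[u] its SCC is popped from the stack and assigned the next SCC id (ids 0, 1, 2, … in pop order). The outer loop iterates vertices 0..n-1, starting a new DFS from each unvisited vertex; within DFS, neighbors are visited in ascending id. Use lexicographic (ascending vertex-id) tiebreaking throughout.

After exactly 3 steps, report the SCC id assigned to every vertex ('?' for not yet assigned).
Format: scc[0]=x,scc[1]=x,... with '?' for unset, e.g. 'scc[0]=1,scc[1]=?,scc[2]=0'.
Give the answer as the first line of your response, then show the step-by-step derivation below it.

scc[0]=0,scc[1]=0,scc[2]=1,scc[3]=?,scc[4]=?,scc[5]=?,scc[6]=?,scc[7]=?

step 1: low=(low[0]=0,low[1]=0,low[2]=?,low[3]=?,low[4]=?,low[5]=?,low[6]=?,low[7]=?); scc=(scc[0]=?,scc[1]=?,scc[2]=?,scc[3]=?,scc[4]=?,scc[5]=?,scc[6]=?,scc[7]=?)
step 2: low=(low[0]=0,low[1]=0,low[2]=?,low[3]=?,low[4]=?,low[5]=?,low[6]=?,low[7]=?); scc=(scc[0]=0,scc[1]=0,scc[2]=?,scc[3]=?,scc[4]=?,scc[5]=?,scc[6]=?,scc[7]=?)
step 3: low=(low[0]=0,low[1]=0,low[2]=2,low[3]=?,low[4]=?,low[5]=?,low[6]=?,low[7]=?); scc=(scc[0]=0,scc[1]=0,scc[2]=1,scc[3]=?,scc[4]=?,scc[5]=?,scc[6]=?,scc[7]=?)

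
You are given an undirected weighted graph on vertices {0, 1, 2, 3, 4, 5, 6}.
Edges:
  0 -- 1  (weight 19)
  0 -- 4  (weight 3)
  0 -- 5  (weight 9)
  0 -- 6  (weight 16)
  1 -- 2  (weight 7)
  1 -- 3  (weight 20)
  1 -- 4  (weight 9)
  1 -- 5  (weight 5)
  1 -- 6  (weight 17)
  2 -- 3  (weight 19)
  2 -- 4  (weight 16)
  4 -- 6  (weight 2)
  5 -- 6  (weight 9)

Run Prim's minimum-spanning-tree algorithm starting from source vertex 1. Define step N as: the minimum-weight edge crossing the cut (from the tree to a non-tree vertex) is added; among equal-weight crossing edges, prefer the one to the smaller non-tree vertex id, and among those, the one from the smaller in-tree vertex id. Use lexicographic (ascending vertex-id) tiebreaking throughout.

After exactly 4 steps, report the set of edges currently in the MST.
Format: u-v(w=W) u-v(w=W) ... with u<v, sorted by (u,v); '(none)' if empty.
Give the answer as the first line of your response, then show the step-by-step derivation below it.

0-4(w=3) 0-5(w=9) 1-2(w=7) 1-5(w=5)

step 1: add edge 1-5 (w=5); MST = {1-5(w=5)}
step 2: add edge 1-2 (w=7); MST = {1-2(w=7) 1-5(w=5)}
step 3: add edge 0-5 (w=9); MST = {0-5(w=9) 1-2(w=7) 1-5(w=5)}
step 4: add edge 0-4 (w=3); MST = {0-4(w=3) 0-5(w=9) 1-2(w=7) 1-5(w=5)}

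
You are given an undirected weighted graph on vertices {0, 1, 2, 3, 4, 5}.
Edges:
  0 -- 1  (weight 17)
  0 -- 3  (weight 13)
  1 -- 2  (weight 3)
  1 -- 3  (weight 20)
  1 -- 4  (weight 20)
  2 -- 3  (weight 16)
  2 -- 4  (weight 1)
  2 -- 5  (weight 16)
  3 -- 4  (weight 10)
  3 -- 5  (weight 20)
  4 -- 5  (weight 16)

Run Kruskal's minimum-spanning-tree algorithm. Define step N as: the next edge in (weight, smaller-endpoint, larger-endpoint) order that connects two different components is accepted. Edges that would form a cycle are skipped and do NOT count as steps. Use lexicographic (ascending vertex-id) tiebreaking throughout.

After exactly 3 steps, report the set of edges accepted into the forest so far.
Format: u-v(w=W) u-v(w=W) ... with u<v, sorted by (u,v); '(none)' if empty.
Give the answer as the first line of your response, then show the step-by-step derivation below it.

1-2(w=3) 2-4(w=1) 3-4(w=10)

step 1: add edge 2-4 (w=1); MST = {2-4(w=1)}
step 2: add edge 1-2 (w=3); MST = {1-2(w=3) 2-4(w=1)}
step 3: add edge 3-4 (w=10); MST = {1-2(w=3) 2-4(w=1) 3-4(w=10)}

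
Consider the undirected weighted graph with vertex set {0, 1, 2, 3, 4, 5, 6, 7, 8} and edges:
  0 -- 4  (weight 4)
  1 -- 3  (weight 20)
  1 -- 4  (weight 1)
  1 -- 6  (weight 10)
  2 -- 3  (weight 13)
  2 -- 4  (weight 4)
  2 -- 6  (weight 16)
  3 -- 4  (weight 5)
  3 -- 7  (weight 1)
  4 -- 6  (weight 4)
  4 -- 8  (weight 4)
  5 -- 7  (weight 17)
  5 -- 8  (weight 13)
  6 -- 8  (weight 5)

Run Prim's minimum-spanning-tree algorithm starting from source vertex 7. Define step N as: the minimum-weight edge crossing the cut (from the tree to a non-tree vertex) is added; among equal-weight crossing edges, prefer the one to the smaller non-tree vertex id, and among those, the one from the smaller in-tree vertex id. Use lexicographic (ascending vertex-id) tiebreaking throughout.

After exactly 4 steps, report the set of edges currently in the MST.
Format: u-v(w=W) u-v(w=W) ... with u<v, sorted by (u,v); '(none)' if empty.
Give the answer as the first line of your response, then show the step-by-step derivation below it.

0-4(w=4) 1-4(w=1) 3-4(w=5) 3-7(w=1)

step 1: add edge 3-7 (w=1); MST = {3-7(w=1)}
step 2: add edge 3-4 (w=5); MST = {3-4(w=5) 3-7(w=1)}
step 3: add edge 1-4 (w=1); MST = {1-4(w=1) 3-4(w=5) 3-7(w=1)}
step 4: add edge 0-4 (w=4); MST = {0-4(w=4) 1-4(w=1) 3-4(w=5) 3-7(w=1)}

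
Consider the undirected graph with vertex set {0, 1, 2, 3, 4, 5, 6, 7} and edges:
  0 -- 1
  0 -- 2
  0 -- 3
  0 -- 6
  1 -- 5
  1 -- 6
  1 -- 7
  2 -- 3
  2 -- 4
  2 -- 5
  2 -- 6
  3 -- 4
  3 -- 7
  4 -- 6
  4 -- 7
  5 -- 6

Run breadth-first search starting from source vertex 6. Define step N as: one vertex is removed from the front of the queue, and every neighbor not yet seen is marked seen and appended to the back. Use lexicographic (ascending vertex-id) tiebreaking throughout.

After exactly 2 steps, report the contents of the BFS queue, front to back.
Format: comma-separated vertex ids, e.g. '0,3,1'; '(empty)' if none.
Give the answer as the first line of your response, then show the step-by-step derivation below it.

1,2,4,5,3

step 1: dequeue 6; queue=[0,1,2,4,5]; order=6
step 2: dequeue 0; queue=[1,2,4,5,3]; order=6,0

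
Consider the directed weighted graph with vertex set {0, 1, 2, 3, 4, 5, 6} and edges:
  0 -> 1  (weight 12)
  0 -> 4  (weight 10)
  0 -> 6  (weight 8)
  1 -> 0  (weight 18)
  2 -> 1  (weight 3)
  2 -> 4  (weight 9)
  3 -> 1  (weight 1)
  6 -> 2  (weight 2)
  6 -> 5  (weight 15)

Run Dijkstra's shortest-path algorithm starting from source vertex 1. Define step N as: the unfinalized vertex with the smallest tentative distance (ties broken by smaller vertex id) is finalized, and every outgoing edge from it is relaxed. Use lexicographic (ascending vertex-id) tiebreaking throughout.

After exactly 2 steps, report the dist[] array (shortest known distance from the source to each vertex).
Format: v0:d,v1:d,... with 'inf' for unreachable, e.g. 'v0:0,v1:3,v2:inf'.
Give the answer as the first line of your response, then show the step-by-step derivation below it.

v0:18,v1:0,v2:inf,v3:inf,v4:28,v5:inf,v6:26

step 1: dist = v0:18,v1:0,v2:inf,v3:inf,v4:inf,v5:inf,v6:inf
step 2: dist = v0:18,v1:0,v2:inf,v3:inf,v4:28,v5:inf,v6:26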